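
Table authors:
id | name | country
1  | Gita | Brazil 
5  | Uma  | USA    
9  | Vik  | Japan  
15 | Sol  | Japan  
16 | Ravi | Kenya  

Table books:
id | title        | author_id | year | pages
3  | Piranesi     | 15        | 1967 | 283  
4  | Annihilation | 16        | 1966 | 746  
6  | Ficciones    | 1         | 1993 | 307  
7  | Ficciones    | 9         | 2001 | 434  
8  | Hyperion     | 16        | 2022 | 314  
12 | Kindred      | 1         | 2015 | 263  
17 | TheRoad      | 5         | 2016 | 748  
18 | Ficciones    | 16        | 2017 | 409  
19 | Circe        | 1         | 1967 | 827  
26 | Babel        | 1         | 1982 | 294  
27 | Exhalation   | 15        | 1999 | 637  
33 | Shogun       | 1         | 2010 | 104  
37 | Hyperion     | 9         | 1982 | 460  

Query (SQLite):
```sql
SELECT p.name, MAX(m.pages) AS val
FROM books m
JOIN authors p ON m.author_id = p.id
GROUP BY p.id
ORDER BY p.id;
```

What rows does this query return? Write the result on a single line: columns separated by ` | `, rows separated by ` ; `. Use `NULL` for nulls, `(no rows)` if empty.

Join each books row to its authors via author_id.
Group joined rows by authors.id; compute MAX(m.pages) per group.
  1: ids {6, 12, 19, 26, 33} → MAX(m.pages)=827
  5: ids {17} → MAX(m.pages)=748
  9: ids {7, 37} → MAX(m.pages)=460
  15: ids {3, 27} → MAX(m.pages)=637
  16: ids {4, 8, 18} → MAX(m.pages)=746

Gita | 827 ; Uma | 748 ; Vik | 460 ; Sol | 637 ; Ravi | 746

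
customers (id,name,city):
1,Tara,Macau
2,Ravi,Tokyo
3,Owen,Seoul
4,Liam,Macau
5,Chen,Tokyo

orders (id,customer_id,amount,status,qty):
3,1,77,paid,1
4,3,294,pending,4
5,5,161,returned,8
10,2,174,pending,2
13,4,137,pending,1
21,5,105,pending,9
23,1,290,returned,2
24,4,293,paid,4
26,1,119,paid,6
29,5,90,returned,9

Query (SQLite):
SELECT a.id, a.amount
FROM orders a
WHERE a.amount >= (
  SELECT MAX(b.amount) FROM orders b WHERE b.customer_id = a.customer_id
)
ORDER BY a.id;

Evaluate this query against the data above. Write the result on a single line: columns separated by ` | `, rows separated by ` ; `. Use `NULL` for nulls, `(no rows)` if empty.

For each orders row a, compute MAX(amount) over rows sharing a.customer_id.
Keep row a if a.amount >= that per-group MAX.
  customer_id=1: MAX(amount) = 290
  customer_id=2: MAX(amount) = 174
  customer_id=3: MAX(amount) = 294
  customer_id=4: MAX(amount) = 293
  customer_id=5: MAX(amount) = 161

4 | 294 ; 5 | 161 ; 10 | 174 ; 23 | 290 ; 24 | 293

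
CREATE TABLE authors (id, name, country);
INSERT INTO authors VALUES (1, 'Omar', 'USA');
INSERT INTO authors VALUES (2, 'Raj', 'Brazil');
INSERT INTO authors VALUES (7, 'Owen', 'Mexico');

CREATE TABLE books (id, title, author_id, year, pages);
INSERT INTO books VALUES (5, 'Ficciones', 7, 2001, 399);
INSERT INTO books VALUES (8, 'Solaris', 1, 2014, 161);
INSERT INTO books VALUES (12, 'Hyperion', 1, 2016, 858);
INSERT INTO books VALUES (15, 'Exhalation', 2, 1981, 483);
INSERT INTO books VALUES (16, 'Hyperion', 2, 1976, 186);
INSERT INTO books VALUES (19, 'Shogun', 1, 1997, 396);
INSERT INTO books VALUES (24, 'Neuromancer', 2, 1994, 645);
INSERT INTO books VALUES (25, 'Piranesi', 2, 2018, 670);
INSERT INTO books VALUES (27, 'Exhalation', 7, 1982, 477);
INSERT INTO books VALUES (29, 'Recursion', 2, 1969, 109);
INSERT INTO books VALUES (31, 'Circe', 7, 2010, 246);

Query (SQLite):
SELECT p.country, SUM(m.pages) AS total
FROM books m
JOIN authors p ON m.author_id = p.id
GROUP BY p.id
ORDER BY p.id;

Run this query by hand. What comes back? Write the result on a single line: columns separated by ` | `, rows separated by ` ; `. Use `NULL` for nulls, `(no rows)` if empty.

USA | 1415 ; Brazil | 2093 ; Mexico | 1122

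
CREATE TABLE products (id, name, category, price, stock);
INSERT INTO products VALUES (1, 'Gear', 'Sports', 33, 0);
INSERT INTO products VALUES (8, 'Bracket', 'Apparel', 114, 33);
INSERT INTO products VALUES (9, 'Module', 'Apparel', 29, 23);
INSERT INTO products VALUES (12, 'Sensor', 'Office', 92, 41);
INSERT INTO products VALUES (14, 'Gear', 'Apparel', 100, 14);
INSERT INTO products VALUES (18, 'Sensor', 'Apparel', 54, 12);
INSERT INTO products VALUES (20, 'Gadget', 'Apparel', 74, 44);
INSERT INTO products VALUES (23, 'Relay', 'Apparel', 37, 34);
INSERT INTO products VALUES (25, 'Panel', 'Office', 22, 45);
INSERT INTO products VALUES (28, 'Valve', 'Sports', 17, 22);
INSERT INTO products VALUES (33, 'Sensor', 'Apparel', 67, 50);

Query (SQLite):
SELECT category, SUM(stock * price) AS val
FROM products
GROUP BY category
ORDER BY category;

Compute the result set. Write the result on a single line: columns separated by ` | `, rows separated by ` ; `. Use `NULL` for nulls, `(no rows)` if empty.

For each row compute stock * price.
Group by category; take SUM of the expression per group.
  Apparel: ids {8, 9, 14, 18, 20, 23, 33} → SUM(stock * price)=14341
  Office: ids {12, 25} → SUM(stock * price)=4762
  Sports: ids {1, 28} → SUM(stock * price)=374

Apparel | 14341 ; Office | 4762 ; Sports | 374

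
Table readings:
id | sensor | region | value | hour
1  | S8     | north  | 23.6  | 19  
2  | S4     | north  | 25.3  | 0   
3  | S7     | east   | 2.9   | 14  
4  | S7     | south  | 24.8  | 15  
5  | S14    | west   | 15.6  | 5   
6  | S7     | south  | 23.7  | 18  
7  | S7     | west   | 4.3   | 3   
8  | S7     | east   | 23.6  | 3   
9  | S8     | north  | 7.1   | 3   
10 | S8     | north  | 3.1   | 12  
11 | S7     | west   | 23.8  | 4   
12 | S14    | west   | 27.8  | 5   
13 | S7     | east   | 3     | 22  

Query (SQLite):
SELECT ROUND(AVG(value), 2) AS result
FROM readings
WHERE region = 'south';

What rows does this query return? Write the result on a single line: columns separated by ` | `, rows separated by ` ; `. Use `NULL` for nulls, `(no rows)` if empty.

24.25

Rows where region='south' → value values: [24.8, 23.7].
AVG = 48.5 / 2 (rounded to 2 dp).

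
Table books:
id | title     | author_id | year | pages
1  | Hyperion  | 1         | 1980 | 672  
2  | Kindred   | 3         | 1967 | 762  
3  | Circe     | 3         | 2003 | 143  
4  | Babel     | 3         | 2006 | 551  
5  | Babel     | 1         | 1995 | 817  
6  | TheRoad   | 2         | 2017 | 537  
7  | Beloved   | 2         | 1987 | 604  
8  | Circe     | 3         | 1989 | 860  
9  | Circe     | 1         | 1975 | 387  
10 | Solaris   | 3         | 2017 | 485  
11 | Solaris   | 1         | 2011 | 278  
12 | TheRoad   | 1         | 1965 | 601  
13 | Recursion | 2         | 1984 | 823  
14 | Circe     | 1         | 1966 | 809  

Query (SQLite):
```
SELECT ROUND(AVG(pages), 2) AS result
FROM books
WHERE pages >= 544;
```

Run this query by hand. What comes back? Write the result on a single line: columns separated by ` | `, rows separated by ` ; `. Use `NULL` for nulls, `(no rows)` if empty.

722.11

Rows where pages >= 544 → pages values: [672, 762, 551, 817, 604, 860, 601, 823, 809].
AVG = 6499 / 9 (rounded to 2 dp).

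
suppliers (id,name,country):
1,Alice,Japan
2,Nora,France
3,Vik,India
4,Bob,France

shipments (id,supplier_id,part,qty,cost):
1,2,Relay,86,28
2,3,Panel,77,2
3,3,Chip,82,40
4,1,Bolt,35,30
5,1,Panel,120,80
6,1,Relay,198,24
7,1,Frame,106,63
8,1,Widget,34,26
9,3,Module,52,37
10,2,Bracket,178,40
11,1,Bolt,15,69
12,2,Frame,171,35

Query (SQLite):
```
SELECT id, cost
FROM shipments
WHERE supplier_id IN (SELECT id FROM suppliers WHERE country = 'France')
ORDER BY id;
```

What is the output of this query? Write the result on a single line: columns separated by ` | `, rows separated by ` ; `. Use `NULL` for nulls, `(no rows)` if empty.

1 | 28 ; 10 | 40 ; 12 | 35

Inner query: suppliers.id where country = 'France'.
Outer: keep shipments rows whose supplier_id is in that set.
Inner query → {2, 4}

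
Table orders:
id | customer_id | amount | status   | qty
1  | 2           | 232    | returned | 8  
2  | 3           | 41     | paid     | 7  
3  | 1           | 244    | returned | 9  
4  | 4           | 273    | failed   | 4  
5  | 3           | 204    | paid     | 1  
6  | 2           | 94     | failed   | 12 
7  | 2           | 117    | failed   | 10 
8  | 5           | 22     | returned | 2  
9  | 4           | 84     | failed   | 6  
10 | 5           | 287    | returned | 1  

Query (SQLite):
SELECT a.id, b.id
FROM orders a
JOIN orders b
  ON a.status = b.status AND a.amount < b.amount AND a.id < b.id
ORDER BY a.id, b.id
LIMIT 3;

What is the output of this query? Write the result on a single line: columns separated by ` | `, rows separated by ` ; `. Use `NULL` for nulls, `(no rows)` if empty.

1 | 3 ; 1 | 10 ; 2 | 5

Pairs (a,b) with same status, a.amount < b.amount, a.id < b.id.
status groups: failed:{4,6,7,9} paid:{2,5} returned:{1,3,8,10}
Ordered by (a.id, b.id); first 3.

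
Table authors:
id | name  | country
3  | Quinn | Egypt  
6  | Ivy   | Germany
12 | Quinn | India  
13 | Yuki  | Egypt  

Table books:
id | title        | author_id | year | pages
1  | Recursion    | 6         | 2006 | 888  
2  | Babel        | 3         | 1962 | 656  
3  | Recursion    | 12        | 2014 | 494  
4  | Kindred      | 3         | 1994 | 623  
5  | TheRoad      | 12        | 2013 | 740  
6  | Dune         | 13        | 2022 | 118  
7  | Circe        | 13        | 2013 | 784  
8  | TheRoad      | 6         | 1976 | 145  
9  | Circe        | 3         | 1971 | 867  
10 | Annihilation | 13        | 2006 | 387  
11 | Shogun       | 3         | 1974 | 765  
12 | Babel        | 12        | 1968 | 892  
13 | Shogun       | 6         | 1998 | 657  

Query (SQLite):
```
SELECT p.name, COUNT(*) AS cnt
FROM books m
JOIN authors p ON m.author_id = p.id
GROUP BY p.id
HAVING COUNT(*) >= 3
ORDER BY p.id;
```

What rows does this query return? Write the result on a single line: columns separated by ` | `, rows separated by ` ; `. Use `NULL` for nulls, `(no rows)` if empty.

Join each books row to its authors via author_id.
Group joined rows by authors.id; compute COUNT(*) per group.
HAVING: keep groups with count ≥ 3.
  3: ids {2, 4, 9, 11} → COUNT(*)=4
  6: ids {1, 8, 13} → COUNT(*)=3
  12: ids {3, 5, 12} → COUNT(*)=3
  13: ids {6, 7, 10} → COUNT(*)=3

Quinn | 4 ; Ivy | 3 ; Quinn | 3 ; Yuki | 3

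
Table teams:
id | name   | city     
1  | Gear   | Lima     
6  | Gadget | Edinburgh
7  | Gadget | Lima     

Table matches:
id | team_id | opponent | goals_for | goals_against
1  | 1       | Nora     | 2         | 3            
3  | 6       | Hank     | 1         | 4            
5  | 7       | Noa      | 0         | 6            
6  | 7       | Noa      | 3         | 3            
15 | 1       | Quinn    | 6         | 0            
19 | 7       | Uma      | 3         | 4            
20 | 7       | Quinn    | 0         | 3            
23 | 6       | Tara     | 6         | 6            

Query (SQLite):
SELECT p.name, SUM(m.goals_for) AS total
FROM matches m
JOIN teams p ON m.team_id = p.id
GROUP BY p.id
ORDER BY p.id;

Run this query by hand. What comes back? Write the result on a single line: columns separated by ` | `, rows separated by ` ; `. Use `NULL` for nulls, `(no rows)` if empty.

Gear | 8 ; Gadget | 7 ; Gadget | 6

Join each matches row to its teams via team_id.
Group joined rows by teams.id; compute SUM(m.goals_for) per group.
  1: ids {1, 15} → SUM(m.goals_for)=8
  6: ids {3, 23} → SUM(m.goals_for)=7
  7: ids {5, 6, 19, 20} → SUM(m.goals_for)=6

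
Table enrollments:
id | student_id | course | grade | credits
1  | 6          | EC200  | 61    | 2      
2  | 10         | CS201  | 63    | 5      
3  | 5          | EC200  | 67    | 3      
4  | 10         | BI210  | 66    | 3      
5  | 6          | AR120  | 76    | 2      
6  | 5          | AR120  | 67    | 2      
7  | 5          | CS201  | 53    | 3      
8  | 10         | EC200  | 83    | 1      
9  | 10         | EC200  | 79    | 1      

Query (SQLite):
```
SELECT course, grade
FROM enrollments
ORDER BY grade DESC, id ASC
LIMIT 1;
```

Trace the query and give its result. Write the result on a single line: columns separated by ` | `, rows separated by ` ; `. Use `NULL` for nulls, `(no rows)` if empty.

EC200 | 83

Sort by grade desc, tiebreak id asc: (83, id=8), (79, id=9), (76, id=5), (67, id=3) …. Take first 1.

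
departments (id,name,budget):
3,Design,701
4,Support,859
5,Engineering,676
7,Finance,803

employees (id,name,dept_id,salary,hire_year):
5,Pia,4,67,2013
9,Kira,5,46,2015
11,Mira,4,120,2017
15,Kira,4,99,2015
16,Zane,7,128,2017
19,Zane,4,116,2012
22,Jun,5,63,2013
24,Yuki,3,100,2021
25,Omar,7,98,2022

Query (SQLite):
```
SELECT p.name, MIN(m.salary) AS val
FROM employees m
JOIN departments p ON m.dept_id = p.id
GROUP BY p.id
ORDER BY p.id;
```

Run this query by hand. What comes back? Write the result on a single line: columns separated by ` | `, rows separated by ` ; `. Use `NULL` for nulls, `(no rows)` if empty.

Design | 100 ; Support | 67 ; Engineering | 46 ; Finance | 98

Join each employees row to its departments via dept_id.
Group joined rows by departments.id; compute MIN(m.salary) per group.
  3: ids {24} → MIN(m.salary)=100
  4: ids {5, 11, 15, 19} → MIN(m.salary)=67
  5: ids {9, 22} → MIN(m.salary)=46
  7: ids {16, 25} → MIN(m.salary)=98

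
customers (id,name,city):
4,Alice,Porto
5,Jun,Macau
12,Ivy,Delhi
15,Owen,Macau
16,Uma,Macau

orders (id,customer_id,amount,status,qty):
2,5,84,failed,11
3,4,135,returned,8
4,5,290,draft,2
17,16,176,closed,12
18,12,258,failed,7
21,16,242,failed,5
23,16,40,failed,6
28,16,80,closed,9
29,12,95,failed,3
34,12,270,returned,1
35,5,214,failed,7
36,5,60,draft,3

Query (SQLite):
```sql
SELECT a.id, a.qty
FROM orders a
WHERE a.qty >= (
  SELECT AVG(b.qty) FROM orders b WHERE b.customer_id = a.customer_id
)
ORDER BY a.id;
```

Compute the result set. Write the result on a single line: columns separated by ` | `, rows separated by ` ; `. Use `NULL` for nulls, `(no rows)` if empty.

2 | 11 ; 3 | 8 ; 17 | 12 ; 18 | 7 ; 28 | 9 ; 35 | 7

For each orders row a, compute AVG(qty) over rows sharing a.customer_id.
Keep row a if a.qty >= that per-group AVG.
  customer_id=4: AVG(qty) = 8.0
  customer_id=5: AVG(qty) = 5.75
  customer_id=12: AVG(qty) = 3.666667
  customer_id=16: AVG(qty) = 8.0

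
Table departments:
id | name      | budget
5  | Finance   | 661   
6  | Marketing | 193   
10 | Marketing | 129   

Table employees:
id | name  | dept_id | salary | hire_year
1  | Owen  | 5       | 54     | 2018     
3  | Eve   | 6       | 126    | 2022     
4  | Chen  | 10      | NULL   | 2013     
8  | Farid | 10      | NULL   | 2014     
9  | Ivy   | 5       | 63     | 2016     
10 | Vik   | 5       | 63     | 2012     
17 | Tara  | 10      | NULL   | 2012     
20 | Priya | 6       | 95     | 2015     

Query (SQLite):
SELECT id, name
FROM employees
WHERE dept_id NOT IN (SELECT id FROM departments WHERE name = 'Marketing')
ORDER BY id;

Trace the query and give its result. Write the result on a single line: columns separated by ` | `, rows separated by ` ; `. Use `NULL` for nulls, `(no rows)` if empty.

1 | Owen ; 9 | Ivy ; 10 | Vik

Inner query: departments.id where name = 'Marketing'.
Outer: keep employees rows whose dept_id is not in that set.
Inner query → {6, 10}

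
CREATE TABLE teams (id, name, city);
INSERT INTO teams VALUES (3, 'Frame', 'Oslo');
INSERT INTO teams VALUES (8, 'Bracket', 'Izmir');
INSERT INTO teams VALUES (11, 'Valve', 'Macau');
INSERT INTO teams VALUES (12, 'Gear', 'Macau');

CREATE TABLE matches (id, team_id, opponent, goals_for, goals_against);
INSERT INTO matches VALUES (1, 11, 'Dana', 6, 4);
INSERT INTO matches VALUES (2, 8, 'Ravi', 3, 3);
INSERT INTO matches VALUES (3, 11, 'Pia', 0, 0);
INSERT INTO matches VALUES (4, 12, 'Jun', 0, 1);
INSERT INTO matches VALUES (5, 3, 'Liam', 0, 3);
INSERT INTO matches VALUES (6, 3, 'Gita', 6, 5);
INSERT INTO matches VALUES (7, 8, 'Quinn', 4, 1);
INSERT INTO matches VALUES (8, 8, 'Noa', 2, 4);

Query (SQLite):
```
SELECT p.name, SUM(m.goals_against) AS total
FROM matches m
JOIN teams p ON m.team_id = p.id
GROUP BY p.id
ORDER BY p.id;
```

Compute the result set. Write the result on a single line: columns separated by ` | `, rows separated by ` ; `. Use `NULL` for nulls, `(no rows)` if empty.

Frame | 8 ; Bracket | 8 ; Valve | 4 ; Gear | 1

Join each matches row to its teams via team_id.
Group joined rows by teams.id; compute SUM(m.goals_against) per group.
  3: ids {5, 6} → SUM(m.goals_against)=8
  8: ids {2, 7, 8} → SUM(m.goals_against)=8
  11: ids {1, 3} → SUM(m.goals_against)=4
  12: ids {4} → SUM(m.goals_against)=1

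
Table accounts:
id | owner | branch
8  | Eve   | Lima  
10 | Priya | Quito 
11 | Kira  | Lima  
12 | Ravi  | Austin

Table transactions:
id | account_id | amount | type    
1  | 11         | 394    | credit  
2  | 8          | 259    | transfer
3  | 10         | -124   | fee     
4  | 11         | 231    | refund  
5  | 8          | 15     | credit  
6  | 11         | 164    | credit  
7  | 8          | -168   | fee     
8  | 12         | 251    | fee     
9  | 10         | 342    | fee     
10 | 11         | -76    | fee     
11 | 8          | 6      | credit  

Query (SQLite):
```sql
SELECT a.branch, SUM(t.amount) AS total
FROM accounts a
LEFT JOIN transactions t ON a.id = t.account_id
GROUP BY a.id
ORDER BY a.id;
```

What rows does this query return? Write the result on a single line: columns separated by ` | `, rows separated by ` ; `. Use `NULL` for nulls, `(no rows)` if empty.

LEFT JOIN keeps every accounts row; unmatched ones get NULL for transactions columns.
Group by accounts.id and compute SUM(t.amount). SUM over an all-NULL group is NULL.
  8: ids {2, 5, 7, 11} → SUM(t.amount)=112
  10: ids {3, 9} → SUM(t.amount)=218
  11: ids {1, 4, 6, 10} → SUM(t.amount)=713
  12: ids {8} → SUM(t.amount)=251

Lima | 112 ; Quito | 218 ; Lima | 713 ; Austin | 251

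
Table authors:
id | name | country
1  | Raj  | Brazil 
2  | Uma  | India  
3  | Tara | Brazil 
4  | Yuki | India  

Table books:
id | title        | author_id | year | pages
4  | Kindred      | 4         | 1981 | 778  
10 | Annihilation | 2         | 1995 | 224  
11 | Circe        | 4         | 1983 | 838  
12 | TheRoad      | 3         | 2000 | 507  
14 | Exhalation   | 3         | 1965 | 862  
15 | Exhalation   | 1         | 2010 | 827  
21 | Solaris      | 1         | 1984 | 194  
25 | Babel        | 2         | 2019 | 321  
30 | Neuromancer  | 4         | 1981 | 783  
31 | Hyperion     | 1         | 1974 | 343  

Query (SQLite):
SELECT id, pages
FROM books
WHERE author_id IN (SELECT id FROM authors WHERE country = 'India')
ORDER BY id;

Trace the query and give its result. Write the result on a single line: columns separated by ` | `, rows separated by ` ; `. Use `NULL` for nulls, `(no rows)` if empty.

4 | 778 ; 10 | 224 ; 11 | 838 ; 25 | 321 ; 30 | 783

Inner query: authors.id where country = 'India'.
Outer: keep books rows whose author_id is in that set.
Inner query → {2, 4}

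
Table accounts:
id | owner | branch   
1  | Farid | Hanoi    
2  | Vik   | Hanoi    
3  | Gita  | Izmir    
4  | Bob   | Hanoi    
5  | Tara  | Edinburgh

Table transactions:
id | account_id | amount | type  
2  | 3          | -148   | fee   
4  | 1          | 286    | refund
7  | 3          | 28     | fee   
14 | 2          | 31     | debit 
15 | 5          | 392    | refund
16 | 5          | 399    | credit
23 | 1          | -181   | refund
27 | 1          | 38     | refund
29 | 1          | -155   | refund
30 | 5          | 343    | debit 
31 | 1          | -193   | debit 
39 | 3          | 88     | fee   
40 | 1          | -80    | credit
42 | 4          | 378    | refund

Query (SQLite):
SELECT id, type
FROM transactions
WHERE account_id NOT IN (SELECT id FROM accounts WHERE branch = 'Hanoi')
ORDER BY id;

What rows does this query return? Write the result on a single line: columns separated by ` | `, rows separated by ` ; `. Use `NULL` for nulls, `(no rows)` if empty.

2 | fee ; 7 | fee ; 15 | refund ; 16 | credit ; 30 | debit ; 39 | fee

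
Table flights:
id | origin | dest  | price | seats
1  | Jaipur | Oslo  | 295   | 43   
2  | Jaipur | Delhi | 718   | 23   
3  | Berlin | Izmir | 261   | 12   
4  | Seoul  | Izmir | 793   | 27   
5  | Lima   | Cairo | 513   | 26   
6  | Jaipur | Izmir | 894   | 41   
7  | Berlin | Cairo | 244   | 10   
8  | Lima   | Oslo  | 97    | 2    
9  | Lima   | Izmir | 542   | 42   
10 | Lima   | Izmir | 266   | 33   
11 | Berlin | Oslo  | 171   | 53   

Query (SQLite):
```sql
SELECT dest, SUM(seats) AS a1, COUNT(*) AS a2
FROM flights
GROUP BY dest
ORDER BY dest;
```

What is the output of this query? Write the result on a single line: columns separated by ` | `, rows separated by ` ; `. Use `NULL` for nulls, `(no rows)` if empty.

Cairo | 36 | 2 ; Delhi | 23 | 1 ; Izmir | 155 | 5 ; Oslo | 98 | 3

Group flights by dest.
Per group compute: SUM(seats), COUNT(*).
  Cairo: ids {5, 7} → SUM(seats)=36, COUNT(*)=2
  Delhi: ids {2} → SUM(seats)=23, COUNT(*)=1
  Izmir: ids {3, 4, 6, 9, 10} → SUM(seats)=155, COUNT(*)=5
  Oslo: ids {1, 8, 11} → SUM(seats)=98, COUNT(*)=3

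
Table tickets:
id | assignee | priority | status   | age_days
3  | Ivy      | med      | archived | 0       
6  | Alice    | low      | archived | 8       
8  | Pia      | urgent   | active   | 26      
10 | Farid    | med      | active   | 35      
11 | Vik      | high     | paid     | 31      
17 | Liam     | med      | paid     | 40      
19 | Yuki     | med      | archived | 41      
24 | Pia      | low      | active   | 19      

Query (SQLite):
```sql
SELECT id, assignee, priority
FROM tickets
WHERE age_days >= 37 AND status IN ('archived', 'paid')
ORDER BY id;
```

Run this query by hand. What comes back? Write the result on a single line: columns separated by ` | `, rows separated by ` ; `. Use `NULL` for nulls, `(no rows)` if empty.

age_days >= 37: ids {17, 19}
status IN ('archived', 'paid'): ids {3, 6, 11, 17, 19}
Combine with AND.

17 | Liam | med ; 19 | Yuki | med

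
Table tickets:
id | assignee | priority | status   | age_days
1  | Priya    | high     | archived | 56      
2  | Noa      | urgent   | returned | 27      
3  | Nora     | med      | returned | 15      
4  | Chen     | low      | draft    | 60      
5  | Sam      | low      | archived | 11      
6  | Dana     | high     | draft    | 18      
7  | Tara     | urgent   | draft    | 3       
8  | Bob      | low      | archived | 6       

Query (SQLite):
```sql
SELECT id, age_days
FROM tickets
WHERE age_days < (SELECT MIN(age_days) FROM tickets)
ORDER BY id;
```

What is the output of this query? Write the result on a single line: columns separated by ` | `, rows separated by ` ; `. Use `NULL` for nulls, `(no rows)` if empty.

Scalar subquery: MIN(age_days) over all tickets rows = 3.
Keep rows where age_days < that value.

(no rows)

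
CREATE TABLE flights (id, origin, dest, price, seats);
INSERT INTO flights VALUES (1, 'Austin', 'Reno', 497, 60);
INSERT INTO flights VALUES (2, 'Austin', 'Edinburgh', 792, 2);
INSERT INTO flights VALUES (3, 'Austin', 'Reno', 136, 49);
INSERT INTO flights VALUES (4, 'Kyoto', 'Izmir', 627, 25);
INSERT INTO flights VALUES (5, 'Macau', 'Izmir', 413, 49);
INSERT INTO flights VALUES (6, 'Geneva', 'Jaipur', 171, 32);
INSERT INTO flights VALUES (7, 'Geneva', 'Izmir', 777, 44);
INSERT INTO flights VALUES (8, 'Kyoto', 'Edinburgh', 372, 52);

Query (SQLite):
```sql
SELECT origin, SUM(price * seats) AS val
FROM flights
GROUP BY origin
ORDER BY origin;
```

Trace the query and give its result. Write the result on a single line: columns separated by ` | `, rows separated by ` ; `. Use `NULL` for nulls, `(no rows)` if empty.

For each row compute price * seats.
Group by origin; take SUM of the expression per group.
  Austin: ids {1, 2, 3} → SUM(price * seats)=38068
  Geneva: ids {6, 7} → SUM(price * seats)=39660
  Kyoto: ids {4, 8} → SUM(price * seats)=35019
  Macau: ids {5} → SUM(price * seats)=20237

Austin | 38068 ; Geneva | 39660 ; Kyoto | 35019 ; Macau | 20237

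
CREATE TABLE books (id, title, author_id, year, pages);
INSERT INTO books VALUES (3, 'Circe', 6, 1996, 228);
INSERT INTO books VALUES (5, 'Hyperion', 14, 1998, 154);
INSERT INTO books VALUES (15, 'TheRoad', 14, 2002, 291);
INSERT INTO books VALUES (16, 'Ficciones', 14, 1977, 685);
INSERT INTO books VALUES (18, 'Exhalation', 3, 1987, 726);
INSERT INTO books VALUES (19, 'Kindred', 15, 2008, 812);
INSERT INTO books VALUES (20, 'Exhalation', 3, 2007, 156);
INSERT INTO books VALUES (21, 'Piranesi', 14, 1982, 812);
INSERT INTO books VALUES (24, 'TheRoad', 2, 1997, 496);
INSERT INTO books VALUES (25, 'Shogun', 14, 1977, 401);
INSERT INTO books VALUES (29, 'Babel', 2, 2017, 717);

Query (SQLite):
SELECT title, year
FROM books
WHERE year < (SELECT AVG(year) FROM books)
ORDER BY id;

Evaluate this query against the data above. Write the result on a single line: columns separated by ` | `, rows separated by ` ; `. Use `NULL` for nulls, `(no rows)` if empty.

Ficciones | 1977 ; Exhalation | 1987 ; Piranesi | 1982 ; Shogun | 1977

Scalar subquery: AVG(year) over all books rows = 1995.272727 (≈; comparison uses full precision).
Keep rows where year < that value.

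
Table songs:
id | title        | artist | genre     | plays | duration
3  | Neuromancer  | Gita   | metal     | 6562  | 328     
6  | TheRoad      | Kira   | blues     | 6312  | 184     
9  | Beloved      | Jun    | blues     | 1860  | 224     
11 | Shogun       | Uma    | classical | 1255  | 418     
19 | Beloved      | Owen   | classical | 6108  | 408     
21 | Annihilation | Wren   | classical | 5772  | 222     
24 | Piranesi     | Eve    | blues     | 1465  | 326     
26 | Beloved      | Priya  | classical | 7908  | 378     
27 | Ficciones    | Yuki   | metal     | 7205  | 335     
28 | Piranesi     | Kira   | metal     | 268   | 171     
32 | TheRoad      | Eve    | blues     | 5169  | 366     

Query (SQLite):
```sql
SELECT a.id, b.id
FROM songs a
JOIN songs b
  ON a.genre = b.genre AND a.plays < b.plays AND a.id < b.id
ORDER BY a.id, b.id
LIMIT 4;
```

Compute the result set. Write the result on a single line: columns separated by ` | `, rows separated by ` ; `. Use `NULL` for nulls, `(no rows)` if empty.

Pairs (a,b) with same genre, a.plays < b.plays, a.id < b.id.
genre groups: blues:{6,9,24,32} classical:{11,19,21,26} metal:{3,27,28}
Ordered by (a.id, b.id); first 4.

3 | 27 ; 9 | 32 ; 11 | 19 ; 11 | 21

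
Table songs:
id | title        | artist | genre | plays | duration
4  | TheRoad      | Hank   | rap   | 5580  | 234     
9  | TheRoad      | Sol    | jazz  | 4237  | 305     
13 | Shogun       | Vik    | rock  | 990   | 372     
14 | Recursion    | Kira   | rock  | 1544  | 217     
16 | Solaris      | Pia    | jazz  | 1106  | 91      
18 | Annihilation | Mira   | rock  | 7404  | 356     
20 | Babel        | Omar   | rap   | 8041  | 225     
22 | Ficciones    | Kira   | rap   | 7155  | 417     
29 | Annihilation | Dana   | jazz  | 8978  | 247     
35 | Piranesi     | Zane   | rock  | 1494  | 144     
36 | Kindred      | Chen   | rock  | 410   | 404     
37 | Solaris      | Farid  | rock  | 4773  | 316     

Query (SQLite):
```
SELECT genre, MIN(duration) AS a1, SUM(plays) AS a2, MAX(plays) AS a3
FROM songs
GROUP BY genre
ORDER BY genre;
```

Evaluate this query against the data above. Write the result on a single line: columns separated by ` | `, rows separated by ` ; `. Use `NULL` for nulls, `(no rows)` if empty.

Group songs by genre.
Per group compute: MIN(duration), SUM(plays), MAX(plays).
  jazz: ids {9, 16, 29} → MIN(duration)=91, SUM(plays)=14321, MAX(plays)=8978
  rap: ids {4, 20, 22} → MIN(duration)=225, SUM(plays)=20776, MAX(plays)=8041
  rock: ids {13, 14, 18, 35, 36, 37} → MIN(duration)=144, SUM(plays)=16615, MAX(plays)=7404

jazz | 91 | 14321 | 8978 ; rap | 225 | 20776 | 8041 ; rock | 144 | 16615 | 7404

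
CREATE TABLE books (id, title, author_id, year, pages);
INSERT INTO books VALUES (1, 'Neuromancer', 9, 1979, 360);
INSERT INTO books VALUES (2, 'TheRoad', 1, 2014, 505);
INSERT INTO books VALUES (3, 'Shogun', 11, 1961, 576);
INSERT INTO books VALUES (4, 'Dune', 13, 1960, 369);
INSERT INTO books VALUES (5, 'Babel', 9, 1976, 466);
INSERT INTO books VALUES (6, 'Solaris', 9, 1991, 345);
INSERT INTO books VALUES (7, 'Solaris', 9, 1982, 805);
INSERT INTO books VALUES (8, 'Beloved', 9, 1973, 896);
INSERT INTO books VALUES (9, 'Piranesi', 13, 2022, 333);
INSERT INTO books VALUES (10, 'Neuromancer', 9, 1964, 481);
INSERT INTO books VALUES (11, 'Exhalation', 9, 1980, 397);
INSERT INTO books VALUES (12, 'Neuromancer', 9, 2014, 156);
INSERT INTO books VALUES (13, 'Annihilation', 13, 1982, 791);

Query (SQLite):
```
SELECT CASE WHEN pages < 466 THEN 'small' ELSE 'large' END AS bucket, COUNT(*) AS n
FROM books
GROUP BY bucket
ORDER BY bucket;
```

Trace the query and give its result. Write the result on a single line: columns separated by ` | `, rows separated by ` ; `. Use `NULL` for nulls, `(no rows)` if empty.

Bucket rows by pages < 466 → 'small' else 'large'; count each bucket.

large | 7 ; small | 6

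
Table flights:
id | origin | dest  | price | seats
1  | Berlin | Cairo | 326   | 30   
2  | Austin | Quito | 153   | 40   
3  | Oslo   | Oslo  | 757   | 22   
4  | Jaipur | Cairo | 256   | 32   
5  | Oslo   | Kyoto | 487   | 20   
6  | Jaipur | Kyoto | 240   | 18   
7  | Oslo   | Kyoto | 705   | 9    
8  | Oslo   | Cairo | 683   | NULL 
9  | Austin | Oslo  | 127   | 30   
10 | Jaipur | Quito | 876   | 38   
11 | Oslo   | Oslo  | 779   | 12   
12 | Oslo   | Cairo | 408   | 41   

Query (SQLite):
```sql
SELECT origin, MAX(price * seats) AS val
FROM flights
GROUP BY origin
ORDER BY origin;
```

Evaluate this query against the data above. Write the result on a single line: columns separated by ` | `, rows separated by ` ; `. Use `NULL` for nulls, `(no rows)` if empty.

Austin | 6120 ; Berlin | 9780 ; Jaipur | 33288 ; Oslo | 16728

For each row compute price * seats.
Group by origin; take MAX of the expression per group.
  Austin: ids {2, 9} → MAX(price * seats)=6120
  Berlin: ids {1} → MAX(price * seats)=9780
  Jaipur: ids {4, 6, 10} → MAX(price * seats)=33288
  Oslo: ids {3, 5, 7, 8, 11, 12} → MAX(price * seats)=16728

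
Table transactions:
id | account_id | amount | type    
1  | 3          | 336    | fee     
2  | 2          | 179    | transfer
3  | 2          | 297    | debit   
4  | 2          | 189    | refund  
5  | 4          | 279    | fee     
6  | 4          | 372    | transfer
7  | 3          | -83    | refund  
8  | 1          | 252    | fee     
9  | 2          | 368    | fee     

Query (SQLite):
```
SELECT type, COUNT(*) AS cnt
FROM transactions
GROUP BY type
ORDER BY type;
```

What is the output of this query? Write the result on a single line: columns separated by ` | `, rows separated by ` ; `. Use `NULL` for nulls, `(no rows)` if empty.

Partition transactions by type; compute COUNT(*) within each group.
  debit: ids {3} → COUNT(*)=1
  fee: ids {1, 5, 8, 9} → COUNT(*)=4
  refund: ids {4, 7} → COUNT(*)=2
  transfer: ids {2, 6} → COUNT(*)=2

debit | 1 ; fee | 4 ; refund | 2 ; transfer | 2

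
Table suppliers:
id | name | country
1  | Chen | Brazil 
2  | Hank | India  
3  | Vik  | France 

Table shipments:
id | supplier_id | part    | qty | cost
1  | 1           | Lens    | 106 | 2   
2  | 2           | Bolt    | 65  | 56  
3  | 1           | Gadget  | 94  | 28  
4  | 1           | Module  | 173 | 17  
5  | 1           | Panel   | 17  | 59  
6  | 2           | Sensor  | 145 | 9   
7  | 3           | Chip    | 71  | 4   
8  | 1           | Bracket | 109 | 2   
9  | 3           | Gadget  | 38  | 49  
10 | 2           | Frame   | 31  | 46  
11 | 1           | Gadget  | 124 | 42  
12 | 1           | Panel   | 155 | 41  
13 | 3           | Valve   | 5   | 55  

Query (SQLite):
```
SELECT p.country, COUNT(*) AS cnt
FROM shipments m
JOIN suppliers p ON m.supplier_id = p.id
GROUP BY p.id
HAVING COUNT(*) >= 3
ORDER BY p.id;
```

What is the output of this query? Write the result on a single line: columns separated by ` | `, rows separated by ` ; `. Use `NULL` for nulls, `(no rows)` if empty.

Brazil | 7 ; India | 3 ; France | 3

Join each shipments row to its suppliers via supplier_id.
Group joined rows by suppliers.id; compute COUNT(*) per group.
HAVING: keep groups with count ≥ 3.
  1: ids {1, 3, 4, 5, 8, 11, 12} → COUNT(*)=7
  2: ids {2, 6, 10} → COUNT(*)=3
  3: ids {7, 9, 13} → COUNT(*)=3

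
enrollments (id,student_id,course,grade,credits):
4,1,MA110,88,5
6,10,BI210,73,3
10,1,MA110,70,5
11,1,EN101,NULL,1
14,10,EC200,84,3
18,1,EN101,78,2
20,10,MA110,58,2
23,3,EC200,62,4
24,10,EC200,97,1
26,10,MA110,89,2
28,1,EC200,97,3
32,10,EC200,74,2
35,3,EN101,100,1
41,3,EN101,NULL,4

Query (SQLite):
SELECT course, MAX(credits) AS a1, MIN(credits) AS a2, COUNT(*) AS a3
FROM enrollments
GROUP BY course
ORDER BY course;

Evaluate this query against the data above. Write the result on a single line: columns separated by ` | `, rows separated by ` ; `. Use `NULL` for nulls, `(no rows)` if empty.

Group enrollments by course.
Per group compute: MAX(credits), MIN(credits), COUNT(*).
  BI210: ids {6} → MAX(credits)=3, MIN(credits)=3, COUNT(*)=1
  EC200: ids {14, 23, 24, 28, 32} → MAX(credits)=4, MIN(credits)=1, COUNT(*)=5
  EN101: ids {11, 18, 35, 41} → MAX(credits)=4, MIN(credits)=1, COUNT(*)=4
  MA110: ids {4, 10, 20, 26} → MAX(credits)=5, MIN(credits)=2, COUNT(*)=4

BI210 | 3 | 3 | 1 ; EC200 | 4 | 1 | 5 ; EN101 | 4 | 1 | 4 ; MA110 | 5 | 2 | 4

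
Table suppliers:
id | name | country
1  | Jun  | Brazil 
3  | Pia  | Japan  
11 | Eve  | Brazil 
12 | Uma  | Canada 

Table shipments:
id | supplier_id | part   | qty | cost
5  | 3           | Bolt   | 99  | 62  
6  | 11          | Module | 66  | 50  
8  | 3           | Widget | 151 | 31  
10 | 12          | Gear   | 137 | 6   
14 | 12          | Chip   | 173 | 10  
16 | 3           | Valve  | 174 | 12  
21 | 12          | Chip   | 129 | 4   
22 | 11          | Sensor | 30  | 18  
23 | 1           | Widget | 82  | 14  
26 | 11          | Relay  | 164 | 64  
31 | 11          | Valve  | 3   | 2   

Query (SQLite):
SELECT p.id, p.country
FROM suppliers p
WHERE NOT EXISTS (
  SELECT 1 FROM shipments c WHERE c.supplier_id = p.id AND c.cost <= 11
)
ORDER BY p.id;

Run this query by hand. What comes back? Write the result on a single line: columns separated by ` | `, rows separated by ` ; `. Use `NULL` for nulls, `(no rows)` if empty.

1 | Brazil ; 3 | Japan

For each suppliers row, check whether any shipments with matching supplier_id has cost <= 11.
Keep rows where that is false.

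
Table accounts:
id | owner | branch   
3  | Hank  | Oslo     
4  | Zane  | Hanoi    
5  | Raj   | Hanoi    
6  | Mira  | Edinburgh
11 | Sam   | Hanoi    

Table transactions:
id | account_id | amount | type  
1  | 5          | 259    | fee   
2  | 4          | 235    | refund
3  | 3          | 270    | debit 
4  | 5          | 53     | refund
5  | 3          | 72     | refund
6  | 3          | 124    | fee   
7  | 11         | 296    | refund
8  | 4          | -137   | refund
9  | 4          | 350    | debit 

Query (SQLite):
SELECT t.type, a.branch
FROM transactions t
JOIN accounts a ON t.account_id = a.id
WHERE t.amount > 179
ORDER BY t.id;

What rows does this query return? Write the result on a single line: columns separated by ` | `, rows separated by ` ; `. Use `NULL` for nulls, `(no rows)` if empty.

Each transactions row matches the accounts row where account_id = accounts.id.
Then keep rows with t.amount > 179.

fee | Hanoi ; refund | Hanoi ; debit | Oslo ; refund | Hanoi ; debit | Hanoi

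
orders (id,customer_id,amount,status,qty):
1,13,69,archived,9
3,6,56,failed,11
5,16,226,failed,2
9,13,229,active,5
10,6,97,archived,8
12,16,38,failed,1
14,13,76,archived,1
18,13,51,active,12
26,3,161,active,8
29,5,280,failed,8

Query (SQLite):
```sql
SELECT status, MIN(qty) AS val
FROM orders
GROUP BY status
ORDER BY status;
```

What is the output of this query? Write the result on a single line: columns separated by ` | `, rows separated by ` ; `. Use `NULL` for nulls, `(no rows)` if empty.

Partition orders by status; compute MIN(qty) within each group.
  active: ids {9, 18, 26} → MIN(qty)=5
  archived: ids {1, 10, 14} → MIN(qty)=1
  failed: ids {3, 5, 12, 29} → MIN(qty)=1

active | 5 ; archived | 1 ; failed | 1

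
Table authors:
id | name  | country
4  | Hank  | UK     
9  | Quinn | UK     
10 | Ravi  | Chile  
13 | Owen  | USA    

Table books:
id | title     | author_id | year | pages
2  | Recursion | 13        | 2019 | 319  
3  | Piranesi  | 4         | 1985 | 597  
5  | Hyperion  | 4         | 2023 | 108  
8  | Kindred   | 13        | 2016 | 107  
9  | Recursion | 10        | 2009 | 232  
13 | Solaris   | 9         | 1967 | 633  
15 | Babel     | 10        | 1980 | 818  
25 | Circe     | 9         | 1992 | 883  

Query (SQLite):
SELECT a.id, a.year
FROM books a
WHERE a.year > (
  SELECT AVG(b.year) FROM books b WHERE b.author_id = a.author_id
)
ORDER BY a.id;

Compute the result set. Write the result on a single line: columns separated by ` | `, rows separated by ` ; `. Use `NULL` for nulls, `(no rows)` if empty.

For each books row a, compute AVG(year) over rows sharing a.author_id.
Keep row a if a.year > that per-group AVG.
  author_id=4: AVG(year) = 2004.0
  author_id=9: AVG(year) = 1979.5
  author_id=10: AVG(year) = 1994.5
  author_id=13: AVG(year) = 2017.5

2 | 2019 ; 5 | 2023 ; 9 | 2009 ; 25 | 1992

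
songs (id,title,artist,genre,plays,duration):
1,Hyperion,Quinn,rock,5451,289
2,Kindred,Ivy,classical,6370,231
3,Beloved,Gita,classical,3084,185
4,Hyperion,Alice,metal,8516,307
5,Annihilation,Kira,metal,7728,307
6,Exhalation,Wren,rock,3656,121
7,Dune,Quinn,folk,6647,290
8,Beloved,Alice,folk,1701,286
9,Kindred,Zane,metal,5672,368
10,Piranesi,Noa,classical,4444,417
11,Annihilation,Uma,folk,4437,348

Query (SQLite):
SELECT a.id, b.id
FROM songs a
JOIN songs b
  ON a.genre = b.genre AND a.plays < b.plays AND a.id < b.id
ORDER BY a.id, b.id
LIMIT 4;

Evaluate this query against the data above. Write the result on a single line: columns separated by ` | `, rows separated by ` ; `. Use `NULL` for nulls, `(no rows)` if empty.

Pairs (a,b) with same genre, a.plays < b.plays, a.id < b.id.
genre groups: classical:{2,3,10} folk:{7,8,11} metal:{4,5,9} rock:{1,6}
Ordered by (a.id, b.id); first 4.

3 | 10 ; 8 | 11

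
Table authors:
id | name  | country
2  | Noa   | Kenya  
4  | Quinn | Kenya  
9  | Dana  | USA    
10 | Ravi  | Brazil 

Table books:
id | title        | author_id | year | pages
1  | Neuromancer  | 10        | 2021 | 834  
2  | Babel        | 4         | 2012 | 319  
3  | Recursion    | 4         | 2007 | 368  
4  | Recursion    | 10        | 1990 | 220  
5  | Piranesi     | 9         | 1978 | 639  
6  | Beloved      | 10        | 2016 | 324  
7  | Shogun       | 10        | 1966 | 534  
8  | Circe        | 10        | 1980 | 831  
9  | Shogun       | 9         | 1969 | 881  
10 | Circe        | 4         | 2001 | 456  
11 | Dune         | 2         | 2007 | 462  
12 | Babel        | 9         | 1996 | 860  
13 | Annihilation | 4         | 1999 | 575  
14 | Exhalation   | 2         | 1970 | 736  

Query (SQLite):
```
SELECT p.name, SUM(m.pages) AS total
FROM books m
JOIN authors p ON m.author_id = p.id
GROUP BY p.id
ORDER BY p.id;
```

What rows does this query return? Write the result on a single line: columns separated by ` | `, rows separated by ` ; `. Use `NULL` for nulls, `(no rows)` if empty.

Join each books row to its authors via author_id.
Group joined rows by authors.id; compute SUM(m.pages) per group.
  2: ids {11, 14} → SUM(m.pages)=1198
  4: ids {2, 3, 10, 13} → SUM(m.pages)=1718
  9: ids {5, 9, 12} → SUM(m.pages)=2380
  10: ids {1, 4, 6, 7, 8} → SUM(m.pages)=2743

Noa | 1198 ; Quinn | 1718 ; Dana | 2380 ; Ravi | 2743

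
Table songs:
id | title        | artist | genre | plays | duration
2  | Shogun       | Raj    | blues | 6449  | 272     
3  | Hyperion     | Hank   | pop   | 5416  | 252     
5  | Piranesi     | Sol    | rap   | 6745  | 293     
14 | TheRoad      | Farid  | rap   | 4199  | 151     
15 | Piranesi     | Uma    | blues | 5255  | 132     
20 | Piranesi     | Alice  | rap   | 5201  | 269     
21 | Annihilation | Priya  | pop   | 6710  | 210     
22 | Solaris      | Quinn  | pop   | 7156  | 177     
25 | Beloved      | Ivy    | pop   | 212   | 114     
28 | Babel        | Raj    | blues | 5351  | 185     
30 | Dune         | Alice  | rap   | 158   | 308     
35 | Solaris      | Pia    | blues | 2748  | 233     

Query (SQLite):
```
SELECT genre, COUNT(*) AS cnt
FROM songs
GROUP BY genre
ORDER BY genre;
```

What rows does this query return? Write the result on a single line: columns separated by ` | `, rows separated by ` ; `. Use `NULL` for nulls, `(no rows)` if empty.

Partition songs by genre; compute COUNT(*) within each group.
  blues: ids {2, 15, 28, 35} → COUNT(*)=4
  pop: ids {3, 21, 22, 25} → COUNT(*)=4
  rap: ids {5, 14, 20, 30} → COUNT(*)=4

blues | 4 ; pop | 4 ; rap | 4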